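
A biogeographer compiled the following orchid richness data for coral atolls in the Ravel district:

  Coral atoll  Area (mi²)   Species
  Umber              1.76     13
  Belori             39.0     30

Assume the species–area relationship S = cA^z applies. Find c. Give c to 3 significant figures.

z = ln(S₂/S₁) / ln(A₂/A₁) = ln(30/13) / ln(39/1.76) = 0.8362 / 3.0982 = 0.2699
c = S₁ / A₁^z = 13 / 1.76^0.2699 = 13 / 1.165 = 11.16

11.2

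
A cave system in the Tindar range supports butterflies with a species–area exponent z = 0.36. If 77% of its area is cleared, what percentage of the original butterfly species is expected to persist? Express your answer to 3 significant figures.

S_new/S_old = (A_new/A_old)^z = 0.23^0.36
= exp(0.36 × ln 0.23) = exp(0.36 × -1.4697) = exp(-0.5291) ≈ 0.5891

58.9%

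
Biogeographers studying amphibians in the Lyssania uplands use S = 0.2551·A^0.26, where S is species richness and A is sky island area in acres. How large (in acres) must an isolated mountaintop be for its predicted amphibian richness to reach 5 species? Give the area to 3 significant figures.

93400 acres

5 = 0.2551 × A^0.26  ⇒  A^0.26 = 5/0.2551 = 19.6
ln A = ln(19.6) / 0.26 = 2.9755 / 0.26 = 11.4444
A = e^11.4444 ≈ 93375 acres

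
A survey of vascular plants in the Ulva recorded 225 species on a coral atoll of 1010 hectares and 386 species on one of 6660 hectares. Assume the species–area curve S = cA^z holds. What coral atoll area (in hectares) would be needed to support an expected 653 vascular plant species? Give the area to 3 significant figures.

41800 hectares

z = ln(386/225) / ln(6660/1010) = 0.5397 / 1.8862 = 0.2862
c = 225 / 1010^0.2862 = 225 / 7.239 = 31.08
A = (653/31.08)^(1/0.2862) ⇒ ln A = ln(21.01)/0.2862 = 10.6411
A = e^10.6411 ≈ 41820 hectares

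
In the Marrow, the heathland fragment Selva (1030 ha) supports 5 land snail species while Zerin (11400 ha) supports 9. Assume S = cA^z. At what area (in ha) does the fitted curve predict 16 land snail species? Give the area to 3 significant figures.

z = ln(9/5) / ln(11400/1030) = 0.5878 / 2.4041 = 0.2445
c = 5 / 1030^0.2445 = 5 / 5.453 = 0.9169
A = (16/0.9169)^(1/0.2445) ⇒ ln A = ln(17.45)/0.2445 = 11.6946
A = e^11.6946 ≈ 119924 ha

120000 ha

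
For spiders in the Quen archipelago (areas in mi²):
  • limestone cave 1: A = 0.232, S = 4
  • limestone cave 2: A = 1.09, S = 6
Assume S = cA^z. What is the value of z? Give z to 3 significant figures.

Taking logs: ln S = ln c + z ln A, so z = (ln S₂ − ln S₁)/(ln A₂ − ln A₁).
z = ln(6/4) / ln(1.09/0.232) = ln(1.5) / ln(4.698) = 0.4055 / 1.5472 = 0.2621

0.262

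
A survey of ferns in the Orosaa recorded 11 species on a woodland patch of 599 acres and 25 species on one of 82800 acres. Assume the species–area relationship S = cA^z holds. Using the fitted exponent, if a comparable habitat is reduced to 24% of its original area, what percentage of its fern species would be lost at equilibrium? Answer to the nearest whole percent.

z = ln(25/11) / ln(82800/599) = 0.8210 / 4.9289 = 0.1666
S_new/S_old = (A_new/A_old)^z = 0.24^0.1666 = exp(0.1666 × -1.4271) = 0.7884
Fraction lost = 1 − 0.7884 = 0.2116

21%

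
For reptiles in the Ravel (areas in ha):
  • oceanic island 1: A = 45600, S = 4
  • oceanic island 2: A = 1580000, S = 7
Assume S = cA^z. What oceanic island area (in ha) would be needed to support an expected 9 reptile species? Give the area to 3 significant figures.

7760000 ha

z = ln(7/4) / ln(1580000/45600) = 0.5596 / 3.5453 = 0.1578
c = 4 / 45600^0.1578 = 4 / 5.438 = 0.7356
A = (9/0.7356)^(1/0.1578) ⇒ ln A = ln(12.23)/0.1578 = 15.8651
A = e^15.8651 ≈ 7764403 ha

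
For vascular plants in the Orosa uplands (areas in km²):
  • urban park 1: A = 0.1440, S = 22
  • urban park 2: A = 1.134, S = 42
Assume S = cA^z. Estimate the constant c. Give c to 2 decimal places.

z = ln(S₂/S₁) / ln(A₂/A₁) = ln(42/22) / ln(1.134/0.144) = 0.6466 / 2.0637 = 0.3133
c = S₁ / A₁^z = 22 / 0.144^0.3133 = 22 / 0.5449 = 40.38

40.38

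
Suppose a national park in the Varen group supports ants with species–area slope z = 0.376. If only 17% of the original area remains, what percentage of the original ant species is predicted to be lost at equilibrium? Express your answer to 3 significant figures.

S_new/S_old = (A_new/A_old)^z = 0.17^0.376
= exp(0.376 × ln 0.17) = exp(0.376 × -1.7720) = exp(-0.6663) ≈ 0.5136
Fraction lost = 1 − 0.5136 = 0.4864

48.6%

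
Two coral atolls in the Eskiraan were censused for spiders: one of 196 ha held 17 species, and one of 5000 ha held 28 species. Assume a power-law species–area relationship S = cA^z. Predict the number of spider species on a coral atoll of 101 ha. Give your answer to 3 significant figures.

15.3

z = ln(28/17) / ln(5000/196) = 0.4990 / 3.2391 = 0.1541
c = 17 / 196^0.1541 = 17 / 2.255 = 7.539
S₃ = 7.539 × 101^0.1541 = 7.539 × 2.036 ≈ 15.35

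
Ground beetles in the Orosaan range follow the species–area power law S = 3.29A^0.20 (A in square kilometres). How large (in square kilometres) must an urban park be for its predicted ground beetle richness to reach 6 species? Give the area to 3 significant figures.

6 = 3.29 × A^0.2  ⇒  A^0.2 = 6/3.29 = 1.824
ln A = ln(1.824) / 0.2 = 0.6009 / 0.2 = 3.0044
A = e^3.0044 ≈ 20.17 square kilometres

20.2 square kilometres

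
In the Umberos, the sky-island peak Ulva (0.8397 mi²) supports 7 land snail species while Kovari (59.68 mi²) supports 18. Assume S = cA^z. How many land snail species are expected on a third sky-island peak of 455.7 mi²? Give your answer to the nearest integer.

28

z = ln(18/7) / ln(59.68/0.8397) = 0.9445 / 4.2637 = 0.2215
c = 7 / 0.8397^0.2215 = 7 / 0.962 = 7.276
S₃ = 7.276 × 455.7^0.2215 = 7.276 × 3.881 ≈ 28.24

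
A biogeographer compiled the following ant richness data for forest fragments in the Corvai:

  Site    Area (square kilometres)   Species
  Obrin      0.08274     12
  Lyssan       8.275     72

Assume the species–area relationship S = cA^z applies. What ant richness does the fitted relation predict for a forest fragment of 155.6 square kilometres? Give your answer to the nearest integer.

z = ln(72/12) / ln(8.275/0.08274) = 1.7918 / 4.6053 = 0.3891
c = 12 / 0.08274^0.3891 = 12 / 0.3792 = 31.64
S₃ = 31.64 × 155.6^0.3891 = 31.64 × 7.126 ≈ 225.5

225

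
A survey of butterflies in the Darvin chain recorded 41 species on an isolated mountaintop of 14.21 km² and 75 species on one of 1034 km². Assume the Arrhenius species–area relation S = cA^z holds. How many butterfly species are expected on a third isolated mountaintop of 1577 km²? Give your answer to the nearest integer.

80

z = ln(75/41) / ln(1034/14.21) = 0.6039 / 4.2872 = 0.1409
c = 41 / 14.21^0.1409 = 41 / 1.453 = 28.21
S₃ = 28.21 × 1577^0.1409 = 28.21 × 2.821 ≈ 79.59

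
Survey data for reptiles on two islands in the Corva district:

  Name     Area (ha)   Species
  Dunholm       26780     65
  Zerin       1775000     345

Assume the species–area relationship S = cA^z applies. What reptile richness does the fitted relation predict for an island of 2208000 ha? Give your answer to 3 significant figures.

376

z = ln(345/65) / ln(1775000/26780) = 1.6692 / 4.1939 = 0.3980
c = 65 / 26780^0.3980 = 65 / 57.84 = 1.124
S₃ = 1.124 × 2208000^0.3980 = 1.124 × 334.9 ≈ 376.3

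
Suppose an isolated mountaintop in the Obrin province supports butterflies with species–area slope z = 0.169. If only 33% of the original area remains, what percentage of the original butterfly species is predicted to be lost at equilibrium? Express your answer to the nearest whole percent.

17%

S_new/S_old = (A_new/A_old)^z = 0.33^0.169
= exp(0.169 × ln 0.33) = exp(0.169 × -1.1087) = exp(-0.1874) ≈ 0.8291
Fraction lost = 1 − 0.8291 = 0.1709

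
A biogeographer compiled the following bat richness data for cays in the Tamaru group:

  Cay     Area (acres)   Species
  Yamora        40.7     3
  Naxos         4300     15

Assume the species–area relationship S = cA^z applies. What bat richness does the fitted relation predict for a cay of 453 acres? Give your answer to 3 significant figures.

6.90

z = ln(15/3) / ln(4300/40.7) = 1.6094 / 4.6601 = 0.3454
c = 3 / 40.7^0.3454 = 3 / 3.597 = 0.8341
S₃ = 0.8341 × 453^0.3454 = 0.8341 × 8.266 ≈ 6.895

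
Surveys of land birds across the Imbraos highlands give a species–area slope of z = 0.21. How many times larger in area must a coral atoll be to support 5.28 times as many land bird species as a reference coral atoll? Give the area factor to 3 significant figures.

(A₂/A₁)^0.21 = 5.28, so A₂/A₁ = 5.28^(1/0.21) = 5.28^4.762
ln(A₂/A₁) = ln 5.28 / 0.21 = 1.6639 / 0.21 = 7.9235
A₂/A₁ = e^7.9235 ≈ 2761

2760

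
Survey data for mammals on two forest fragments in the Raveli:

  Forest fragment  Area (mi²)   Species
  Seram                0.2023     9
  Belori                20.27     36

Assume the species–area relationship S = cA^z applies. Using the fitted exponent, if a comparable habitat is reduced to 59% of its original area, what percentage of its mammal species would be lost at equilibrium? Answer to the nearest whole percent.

z = ln(36/9) / ln(20.27/0.2023) = 1.3863 / 4.6071 = 0.3009
S_new/S_old = (A_new/A_old)^z = 0.59^0.3009 = exp(0.3009 × -0.5276) = 0.8532
Fraction lost = 1 − 0.8532 = 0.1468

15%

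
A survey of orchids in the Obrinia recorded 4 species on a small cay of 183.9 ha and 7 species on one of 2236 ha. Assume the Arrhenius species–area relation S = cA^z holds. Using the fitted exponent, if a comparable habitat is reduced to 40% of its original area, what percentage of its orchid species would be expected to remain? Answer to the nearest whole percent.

81%

z = ln(7/4) / ln(2236/183.9) = 0.5596 / 2.4981 = 0.2240
S_new/S_old = (A_new/A_old)^z = 0.4^0.2240 = exp(0.2240 × -0.9163) = 0.8144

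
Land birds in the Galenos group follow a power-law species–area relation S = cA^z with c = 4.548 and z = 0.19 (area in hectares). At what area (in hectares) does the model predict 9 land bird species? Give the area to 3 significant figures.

9 = 4.548 × A^0.19  ⇒  A^0.19 = 9/4.548 = 1.979
ln A = ln(1.979) / 0.19 = 0.6825 / 0.19 = 3.5923
A = e^3.5923 ≈ 36.32 hectares

36.3 hectares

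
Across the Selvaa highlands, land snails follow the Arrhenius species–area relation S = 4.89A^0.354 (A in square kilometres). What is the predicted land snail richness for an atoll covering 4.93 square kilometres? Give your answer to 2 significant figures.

S = 4.89 × 4.93^0.354
ln S = ln 4.89 + 0.354 × ln 4.93 = 1.5872 + 0.354 × 1.5953 = 2.1519
S = e^2.1519 ≈ 8.602

8.6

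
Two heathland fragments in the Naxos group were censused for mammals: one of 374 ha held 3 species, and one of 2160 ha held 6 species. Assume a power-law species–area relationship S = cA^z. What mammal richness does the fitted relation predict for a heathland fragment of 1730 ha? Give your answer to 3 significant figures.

5.50

z = ln(6/3) / ln(2160/374) = 0.6931 / 1.7536 = 0.3953
c = 3 / 374^0.3953 = 3 / 10.4 = 0.2885
S₃ = 0.2885 × 1730^0.3953 = 0.2885 × 19.05 ≈ 5.496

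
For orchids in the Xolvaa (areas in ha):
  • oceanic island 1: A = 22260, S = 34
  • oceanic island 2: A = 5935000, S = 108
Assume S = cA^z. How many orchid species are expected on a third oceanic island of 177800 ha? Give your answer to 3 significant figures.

z = ln(108/34) / ln(5935000/22260) = 1.1558 / 5.5858 = 0.2069
c = 34 / 22260^0.2069 = 34 / 7.935 = 4.285
S₃ = 4.285 × 177800^0.2069 = 4.285 × 12.2 ≈ 52.26

52.3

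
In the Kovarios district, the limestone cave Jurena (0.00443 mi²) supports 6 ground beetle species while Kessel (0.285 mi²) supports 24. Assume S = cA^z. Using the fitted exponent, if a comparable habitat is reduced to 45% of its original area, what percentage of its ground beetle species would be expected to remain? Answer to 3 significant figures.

z = ln(24/6) / ln(0.285/0.00443) = 1.3863 / 4.1641 = 0.3329
S_new/S_old = (A_new/A_old)^z = 0.45^0.3329 = exp(0.3329 × -0.7985) = 0.7666

76.7%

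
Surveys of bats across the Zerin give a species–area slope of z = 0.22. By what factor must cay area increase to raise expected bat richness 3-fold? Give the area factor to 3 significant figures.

(A₂/A₁)^0.22 = 3, so A₂/A₁ = 3^(1/0.22) = 3^4.545
ln(A₂/A₁) = ln 3 / 0.22 = 1.0986 / 0.22 = 4.9937
A₂/A₁ = e^4.9937 ≈ 147.5

147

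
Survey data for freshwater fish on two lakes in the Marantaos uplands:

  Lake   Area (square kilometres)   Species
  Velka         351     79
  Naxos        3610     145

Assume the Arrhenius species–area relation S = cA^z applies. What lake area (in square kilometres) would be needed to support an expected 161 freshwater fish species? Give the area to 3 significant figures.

z = ln(145/79) / ln(3610/351) = 0.6073 / 2.3307 = 0.2606
c = 79 / 351^0.2606 = 79 / 4.605 = 17.16
A = (161/17.16)^(1/0.2606) ⇒ ln A = ln(9.384)/0.2606 = 8.5932
A = e^8.5932 ≈ 5395 square kilometres

5390 square kilometres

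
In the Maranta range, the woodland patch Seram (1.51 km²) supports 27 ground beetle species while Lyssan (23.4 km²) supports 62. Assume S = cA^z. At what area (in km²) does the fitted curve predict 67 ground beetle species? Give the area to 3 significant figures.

z = ln(62/27) / ln(23.4/1.51) = 0.8313 / 2.7406 = 0.3033
c = 27 / 1.51^0.3033 = 27 / 1.133 = 23.83
A = (67/23.83)^(1/0.3033) ⇒ ln A = ln(2.812)/0.3033 = 3.4084
A = e^3.4084 ≈ 30.22 km²

30.2 km²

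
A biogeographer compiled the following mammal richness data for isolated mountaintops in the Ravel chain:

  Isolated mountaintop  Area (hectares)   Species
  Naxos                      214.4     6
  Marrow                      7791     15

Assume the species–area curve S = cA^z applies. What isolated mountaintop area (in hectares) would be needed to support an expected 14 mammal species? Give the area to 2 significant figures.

z = ln(15/6) / ln(7791/214.4) = 0.9163 / 3.5929 = 0.2550
c = 6 / 214.4^0.2550 = 6 / 3.931 = 1.526
A = (14/1.526)^(1/0.2550) ⇒ ln A = ln(9.173)/0.2550 = 8.6902
A = e^8.6902 ≈ 5944 hectares

5900 hectares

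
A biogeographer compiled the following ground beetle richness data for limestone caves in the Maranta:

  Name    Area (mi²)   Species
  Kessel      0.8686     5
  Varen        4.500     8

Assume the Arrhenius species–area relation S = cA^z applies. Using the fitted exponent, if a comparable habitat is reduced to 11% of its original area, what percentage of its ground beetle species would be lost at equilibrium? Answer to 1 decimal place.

46.8%

z = ln(8/5) / ln(4.5/0.8686) = 0.4700 / 1.6449 = 0.2857
S_new/S_old = (A_new/A_old)^z = 0.11^0.2857 = exp(0.2857 × -2.2073) = 0.5322
Fraction lost = 1 − 0.5322 = 0.4678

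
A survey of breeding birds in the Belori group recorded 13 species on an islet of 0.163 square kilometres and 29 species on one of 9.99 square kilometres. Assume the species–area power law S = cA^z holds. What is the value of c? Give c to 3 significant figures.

z = ln(S₂/S₁) / ln(A₂/A₁) = ln(29/13) / ln(9.99/0.163) = 0.8023 / 4.1156 = 0.1950
c = S₁ / A₁^z = 13 / 0.163^0.1950 = 13 / 0.7021 = 18.52

18.5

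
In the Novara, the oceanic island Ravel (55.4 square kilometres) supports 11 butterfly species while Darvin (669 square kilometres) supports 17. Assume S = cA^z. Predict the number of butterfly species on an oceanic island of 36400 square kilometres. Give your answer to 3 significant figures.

z = ln(17/11) / ln(669/55.4) = 0.4353 / 2.4912 = 0.1747
c = 11 / 55.4^0.1747 = 11 / 2.017 = 5.454
S₃ = 5.454 × 36400^0.1747 = 5.454 × 6.266 ≈ 34.18

34.2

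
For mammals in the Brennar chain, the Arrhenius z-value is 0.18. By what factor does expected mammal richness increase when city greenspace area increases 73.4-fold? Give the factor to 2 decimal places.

2.17

S₂/S₁ = (A₂/A₁)^z = 73.4^0.18
ln(S₂/S₁) = 0.18 × ln 73.4 = 0.18 × 4.2959 = 0.7733
S₂/S₁ = e^0.7733 ≈ 2.167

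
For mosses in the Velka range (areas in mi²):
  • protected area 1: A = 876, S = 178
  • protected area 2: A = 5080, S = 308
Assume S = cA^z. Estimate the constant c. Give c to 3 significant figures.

21.5

z = ln(S₂/S₁) / ln(A₂/A₁) = ln(308/178) / ln(5080/876) = 0.5483 / 1.7577 = 0.3120
c = S₁ / A₁^z = 178 / 876^0.3120 = 178 / 8.278 = 21.5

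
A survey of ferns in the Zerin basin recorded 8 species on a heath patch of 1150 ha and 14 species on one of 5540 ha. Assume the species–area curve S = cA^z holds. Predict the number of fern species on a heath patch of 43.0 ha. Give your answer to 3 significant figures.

2.48

z = ln(14/8) / ln(5540/1150) = 0.5596 / 1.5722 = 0.3559
c = 8 / 1150^0.3559 = 8 / 12.29 = 0.6511
S₃ = 0.6511 × 43^0.3559 = 0.6511 × 3.814 ≈ 2.484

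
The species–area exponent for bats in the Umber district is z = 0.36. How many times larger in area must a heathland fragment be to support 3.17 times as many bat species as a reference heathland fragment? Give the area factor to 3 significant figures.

24.7

(A₂/A₁)^0.36 = 3.17, so A₂/A₁ = 3.17^(1/0.36) = 3.17^2.778
ln(A₂/A₁) = ln 3.17 / 0.36 = 1.1537 / 0.36 = 3.2048
A₂/A₁ = e^3.2048 ≈ 24.65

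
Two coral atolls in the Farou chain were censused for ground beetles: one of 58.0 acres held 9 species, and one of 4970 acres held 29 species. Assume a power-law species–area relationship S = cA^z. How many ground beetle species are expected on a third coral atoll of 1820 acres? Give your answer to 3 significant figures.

z = ln(29/9) / ln(4970/58) = 1.1701 / 4.4507 = 0.2629
c = 9 / 58^0.2629 = 9 / 2.908 = 3.095
S₃ = 3.095 × 1820^0.2629 = 3.095 × 7.195 ≈ 22.27

22.3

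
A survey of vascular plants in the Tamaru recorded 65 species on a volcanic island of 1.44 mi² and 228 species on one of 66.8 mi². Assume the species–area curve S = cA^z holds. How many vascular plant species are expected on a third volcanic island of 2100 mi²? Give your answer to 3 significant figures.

704

z = ln(228/65) / ln(66.8/1.44) = 1.2550 / 3.8371 = 0.3271
c = 65 / 1.44^0.3271 = 65 / 1.127 = 57.69
S₃ = 57.69 × 2100^0.3271 = 57.69 × 12.21 ≈ 704.2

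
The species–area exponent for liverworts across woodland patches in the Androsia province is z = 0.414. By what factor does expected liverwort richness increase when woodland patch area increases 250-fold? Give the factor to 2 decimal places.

S₂/S₁ = (A₂/A₁)^z = 250^0.414
ln(S₂/S₁) = 0.414 × ln 250 = 0.414 × 5.5215 = 2.2859
S₂/S₁ = e^2.2859 ≈ 9.834

9.83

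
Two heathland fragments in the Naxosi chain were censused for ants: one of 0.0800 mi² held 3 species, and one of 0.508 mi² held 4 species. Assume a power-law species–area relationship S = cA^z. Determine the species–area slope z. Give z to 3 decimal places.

0.156

Taking logs: ln S = ln c + z ln A, so z = (ln S₂ − ln S₁)/(ln A₂ − ln A₁).
z = ln(4/3) / ln(0.508/0.08) = ln(1.333) / ln(6.35) = 0.2877 / 1.8485 = 0.1556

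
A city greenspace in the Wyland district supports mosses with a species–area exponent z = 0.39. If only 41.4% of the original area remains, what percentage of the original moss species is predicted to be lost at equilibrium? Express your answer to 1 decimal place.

S_new/S_old = (A_new/A_old)^z = 0.414^0.39
= exp(0.39 × ln 0.414) = exp(0.39 × -0.8819) = exp(-0.3439) ≈ 0.709
Fraction lost = 1 − 0.709 = 0.291

29.1%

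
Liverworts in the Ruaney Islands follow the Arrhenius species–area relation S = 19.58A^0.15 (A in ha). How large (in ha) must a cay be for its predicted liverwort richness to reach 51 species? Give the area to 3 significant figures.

591 ha

51 = 19.58 × A^0.15  ⇒  A^0.15 = 51/19.58 = 2.605
ln A = ln(2.605) / 0.15 = 0.9573 / 0.15 = 6.3821
A = e^6.3821 ≈ 591.2 ha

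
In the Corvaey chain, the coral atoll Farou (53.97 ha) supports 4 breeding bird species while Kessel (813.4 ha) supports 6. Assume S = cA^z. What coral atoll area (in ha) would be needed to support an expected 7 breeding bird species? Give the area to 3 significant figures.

z = ln(6/4) / ln(813.4/53.97) = 0.4055 / 2.7128 = 0.1495
c = 4 / 53.97^0.1495 = 4 / 1.815 = 2.204
A = (7/2.204)^(1/0.1495) ⇒ ln A = ln(3.176)/0.1495 = 7.7326
A = e^7.7326 ≈ 2281 ha

2280 ha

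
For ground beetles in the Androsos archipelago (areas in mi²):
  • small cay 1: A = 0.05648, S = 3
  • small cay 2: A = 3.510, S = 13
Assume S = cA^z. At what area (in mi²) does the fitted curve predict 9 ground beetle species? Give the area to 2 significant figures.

1.2 mi²

z = ln(13/3) / ln(3.51/0.05648) = 1.4663 / 4.1295 = 0.3551
c = 3 / 0.05648^0.3551 = 3 / 0.3604 = 8.324
A = (9/8.324)^(1/0.3551) ⇒ ln A = ln(1.081)/0.3551 = 0.2200
A = e^0.2200 ≈ 1.246 mi²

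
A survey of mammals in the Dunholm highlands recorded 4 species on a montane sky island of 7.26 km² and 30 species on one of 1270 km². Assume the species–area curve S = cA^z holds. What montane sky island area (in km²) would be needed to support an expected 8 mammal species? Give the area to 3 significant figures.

z = ln(30/4) / ln(1270/7.26) = 2.0149 / 5.1644 = 0.3902
c = 4 / 7.26^0.3902 = 4 / 2.167 = 1.846
A = (8/1.846)^(1/0.3902) ⇒ ln A = ln(4.334)/0.3902 = 3.7590
A = e^3.7590 ≈ 42.9 km²

42.9 km²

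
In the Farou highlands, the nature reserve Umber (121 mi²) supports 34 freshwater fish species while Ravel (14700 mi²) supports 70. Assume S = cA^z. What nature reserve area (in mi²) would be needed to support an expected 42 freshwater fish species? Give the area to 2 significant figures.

490 mi²

z = ln(70/34) / ln(14700/121) = 0.7221 / 4.7998 = 0.1505
c = 34 / 121^0.1505 = 34 / 2.058 = 16.52
A = (42/16.52)^(1/0.1505) ⇒ ln A = ln(2.542)/0.1505 = 6.2003
A = e^6.2003 ≈ 492.9 mi²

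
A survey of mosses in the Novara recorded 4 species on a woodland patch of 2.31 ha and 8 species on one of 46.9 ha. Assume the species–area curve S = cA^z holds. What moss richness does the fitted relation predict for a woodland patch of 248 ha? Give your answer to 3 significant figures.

z = ln(8/4) / ln(46.9/2.31) = 0.6931 / 3.0108 = 0.2302
c = 4 / 2.31^0.2302 = 4 / 1.213 = 3.299
S₃ = 3.299 × 248^0.2302 = 3.299 × 3.558 ≈ 11.74

11.7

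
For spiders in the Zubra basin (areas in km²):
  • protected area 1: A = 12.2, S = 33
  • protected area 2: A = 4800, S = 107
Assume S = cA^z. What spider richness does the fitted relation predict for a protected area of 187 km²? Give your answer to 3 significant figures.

56.5

z = ln(107/33) / ln(4800/12.2) = 1.1763 / 5.9749 = 0.1969
c = 33 / 12.2^0.1969 = 33 / 1.636 = 20.17
S₃ = 20.17 × 187^0.1969 = 20.17 × 2.801 ≈ 56.48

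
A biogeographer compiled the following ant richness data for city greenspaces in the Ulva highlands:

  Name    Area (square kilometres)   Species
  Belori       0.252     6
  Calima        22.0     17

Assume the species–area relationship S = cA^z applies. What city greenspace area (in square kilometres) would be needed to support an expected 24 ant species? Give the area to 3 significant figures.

z = ln(17/6) / ln(22/0.252) = 1.0415 / 4.4694 = 0.2330
c = 6 / 0.252^0.2330 = 6 / 0.7253 = 8.273
A = (24/8.273)^(1/0.2330) ⇒ ln A = ln(2.901)/0.2330 = 4.5709
A = e^4.5709 ≈ 96.63 square kilometres

96.6 square kilometres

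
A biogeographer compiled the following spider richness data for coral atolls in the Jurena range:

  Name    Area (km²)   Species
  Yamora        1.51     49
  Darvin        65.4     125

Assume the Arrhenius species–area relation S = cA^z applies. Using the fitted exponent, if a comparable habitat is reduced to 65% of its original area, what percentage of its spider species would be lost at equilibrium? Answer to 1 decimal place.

z = ln(125/49) / ln(65.4/1.51) = 0.9365 / 3.7684 = 0.2485
S_new/S_old = (A_new/A_old)^z = 0.65^0.2485 = exp(0.2485 × -0.4308) = 0.8985
Fraction lost = 1 − 0.8985 = 0.1015

10.2%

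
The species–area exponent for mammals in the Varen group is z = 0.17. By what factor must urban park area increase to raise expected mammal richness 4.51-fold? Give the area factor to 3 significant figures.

7050

(A₂/A₁)^0.17 = 4.51, so A₂/A₁ = 4.51^(1/0.17) = 4.51^5.882
ln(A₂/A₁) = ln 4.51 / 0.17 = 1.5063 / 0.17 = 8.8606
A₂/A₁ = e^8.8606 ≈ 7049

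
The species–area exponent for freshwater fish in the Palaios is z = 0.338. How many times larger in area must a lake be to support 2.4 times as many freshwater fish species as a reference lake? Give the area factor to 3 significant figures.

13.3

(A₂/A₁)^0.338 = 2.4, so A₂/A₁ = 2.4^(1/0.338) = 2.4^2.959
ln(A₂/A₁) = ln 2.4 / 0.338 = 0.8755 / 0.338 = 2.5901
A₂/A₁ = e^2.5901 ≈ 13.33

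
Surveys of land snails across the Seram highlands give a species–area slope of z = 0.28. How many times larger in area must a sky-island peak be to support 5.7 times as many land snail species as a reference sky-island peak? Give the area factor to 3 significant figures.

501

(A₂/A₁)^0.28 = 5.7, so A₂/A₁ = 5.7^(1/0.28) = 5.7^3.571
ln(A₂/A₁) = ln 5.7 / 0.28 = 1.7405 / 0.28 = 6.2160
A₂/A₁ = e^6.2160 ≈ 500.7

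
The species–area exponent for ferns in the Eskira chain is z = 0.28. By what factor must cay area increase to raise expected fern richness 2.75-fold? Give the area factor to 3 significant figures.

37.1

(A₂/A₁)^0.28 = 2.75, so A₂/A₁ = 2.75^(1/0.28) = 2.75^3.571
ln(A₂/A₁) = ln 2.75 / 0.28 = 1.0116 / 0.28 = 3.6129
A₂/A₁ = e^3.6129 ≈ 37.07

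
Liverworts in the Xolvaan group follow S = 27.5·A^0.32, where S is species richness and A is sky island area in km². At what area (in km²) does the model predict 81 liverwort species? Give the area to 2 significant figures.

81 = 27.5 × A^0.32  ⇒  A^0.32 = 81/27.5 = 2.945
ln A = ln(2.945) / 0.32 = 1.0803 / 0.32 = 3.3758
A = e^3.3758 ≈ 29.25 km²

29 km²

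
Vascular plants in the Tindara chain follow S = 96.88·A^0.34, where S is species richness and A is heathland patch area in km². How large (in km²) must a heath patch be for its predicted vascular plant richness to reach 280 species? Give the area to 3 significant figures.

22.7 km²

280 = 96.88 × A^0.34  ⇒  A^0.34 = 280/96.88 = 2.89
ln A = ln(2.89) / 0.34 = 1.0613 / 0.34 = 3.1215
A = e^3.1215 ≈ 22.68 km²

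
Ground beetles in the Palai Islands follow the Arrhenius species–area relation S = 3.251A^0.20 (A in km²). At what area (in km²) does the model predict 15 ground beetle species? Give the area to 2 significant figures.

15 = 3.251 × A^0.2  ⇒  A^0.2 = 15/3.251 = 4.614
ln A = ln(4.614) / 0.2 = 1.5291 / 0.2 = 7.6454
A = e^7.6454 ≈ 2091 km²

2100 km²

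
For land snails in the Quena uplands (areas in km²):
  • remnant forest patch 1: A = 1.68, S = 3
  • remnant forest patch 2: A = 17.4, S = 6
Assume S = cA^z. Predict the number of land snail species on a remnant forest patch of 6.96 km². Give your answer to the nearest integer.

5

z = ln(6/3) / ln(17.4/1.68) = 0.6931 / 2.3377 = 0.2965
c = 3 / 1.68^0.2965 = 3 / 1.166 = 2.572
S₃ = 2.572 × 6.96^0.2965 = 2.572 × 1.778 ≈ 4.573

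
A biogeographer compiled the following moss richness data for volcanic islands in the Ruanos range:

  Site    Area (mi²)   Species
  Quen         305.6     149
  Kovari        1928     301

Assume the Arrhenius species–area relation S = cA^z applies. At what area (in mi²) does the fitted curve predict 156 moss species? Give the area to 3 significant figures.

345 mi²

z = ln(301/149) / ln(1928/305.6) = 0.7032 / 1.8420 = 0.3817
c = 149 / 305.6^0.3817 = 149 / 8.886 = 16.77
A = (156/16.77)^(1/0.3817) ⇒ ln A = ln(9.303)/0.3817 = 5.8425
A = e^5.8425 ≈ 344.7 mi²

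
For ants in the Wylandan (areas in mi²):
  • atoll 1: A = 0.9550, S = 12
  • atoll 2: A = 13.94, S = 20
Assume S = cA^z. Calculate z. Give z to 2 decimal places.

0.19

Taking logs: ln S = ln c + z ln A, so z = (ln S₂ − ln S₁)/(ln A₂ − ln A₁).
z = ln(20/12) / ln(13.94/0.955) = ln(1.667) / ln(14.6) = 0.5108 / 2.6808 = 0.1905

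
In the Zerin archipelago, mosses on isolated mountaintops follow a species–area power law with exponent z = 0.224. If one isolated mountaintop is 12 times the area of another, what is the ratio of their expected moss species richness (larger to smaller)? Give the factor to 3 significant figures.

S₂/S₁ = (A₂/A₁)^z = 12^0.224
ln(S₂/S₁) = 0.224 × ln 12 = 0.224 × 2.4849 = 0.5566
S₂/S₁ = e^0.5566 ≈ 1.745

1.74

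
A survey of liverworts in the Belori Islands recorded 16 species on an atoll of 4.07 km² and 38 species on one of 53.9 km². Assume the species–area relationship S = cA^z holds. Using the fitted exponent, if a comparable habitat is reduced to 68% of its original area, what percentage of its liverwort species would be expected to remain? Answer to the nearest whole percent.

88%

z = ln(38/16) / ln(53.9/4.07) = 0.8650 / 2.5835 = 0.3348
S_new/S_old = (A_new/A_old)^z = 0.68^0.3348 = exp(0.3348 × -0.3857) = 0.8789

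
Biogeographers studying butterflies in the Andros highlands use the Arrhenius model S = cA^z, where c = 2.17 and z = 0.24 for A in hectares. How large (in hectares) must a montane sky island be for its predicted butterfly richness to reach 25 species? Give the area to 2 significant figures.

25 = 2.17 × A^0.24  ⇒  A^0.24 = 25/2.17 = 11.52
ln A = ln(11.52) / 0.24 = 2.4441 / 0.24 = 10.1840
A = e^10.1840 ≈ 26475 hectares

26000 hectares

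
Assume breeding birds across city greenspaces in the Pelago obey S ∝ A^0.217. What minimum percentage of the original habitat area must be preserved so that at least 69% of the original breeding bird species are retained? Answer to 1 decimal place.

18.1%

Need (A_new/A_old)^0.217 = 0.69, so A_new/A_old = 0.69^(1/0.217) = 0.69^4.608
ln(A_new/A_old) = ln 0.69 / 0.217 = -0.3711 / 0.217 = -1.7100
A_new/A_old = e^-1.7100 ≈ 0.1809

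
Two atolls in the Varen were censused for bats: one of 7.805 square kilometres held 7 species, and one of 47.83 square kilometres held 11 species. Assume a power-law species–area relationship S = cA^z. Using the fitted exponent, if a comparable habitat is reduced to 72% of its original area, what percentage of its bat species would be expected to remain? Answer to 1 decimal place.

z = ln(11/7) / ln(47.83/7.805) = 0.4520 / 1.8129 = 0.2493
S_new/S_old = (A_new/A_old)^z = 0.72^0.2493 = exp(0.2493 × -0.3285) = 0.9214

92.1%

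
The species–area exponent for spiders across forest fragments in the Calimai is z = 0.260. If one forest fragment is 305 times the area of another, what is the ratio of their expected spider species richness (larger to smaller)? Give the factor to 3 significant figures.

S₂/S₁ = (A₂/A₁)^z = 305^0.26
ln(S₂/S₁) = 0.26 × ln 305 = 0.26 × 5.7203 = 1.4873
S₂/S₁ = e^1.4873 ≈ 4.425

4.43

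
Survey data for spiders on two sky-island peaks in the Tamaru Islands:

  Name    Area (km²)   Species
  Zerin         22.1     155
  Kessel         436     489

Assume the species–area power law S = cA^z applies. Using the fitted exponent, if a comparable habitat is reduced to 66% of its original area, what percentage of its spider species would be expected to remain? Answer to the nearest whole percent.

z = ln(489/155) / ln(436/22.1) = 1.1489 / 2.9821 = 0.3853
S_new/S_old = (A_new/A_old)^z = 0.66^0.3853 = exp(0.3853 × -0.4155) = 0.8521

85%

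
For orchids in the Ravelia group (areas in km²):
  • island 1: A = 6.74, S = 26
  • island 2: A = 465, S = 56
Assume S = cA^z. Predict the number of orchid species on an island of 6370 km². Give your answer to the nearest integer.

z = ln(56/26) / ln(465/6.74) = 0.7673 / 4.2340 = 0.1812
c = 26 / 6.74^0.1812 = 26 / 1.413 = 18.4
S₃ = 18.4 × 6370^0.1812 = 18.4 × 4.891 ≈ 89.99

90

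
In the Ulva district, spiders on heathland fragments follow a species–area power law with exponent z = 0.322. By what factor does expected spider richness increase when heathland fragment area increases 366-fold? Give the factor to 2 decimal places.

S₂/S₁ = (A₂/A₁)^z = 366^0.322
ln(S₂/S₁) = 0.322 × ln 366 = 0.322 × 5.9026 = 1.9006
S₂/S₁ = e^1.9006 ≈ 6.69

6.69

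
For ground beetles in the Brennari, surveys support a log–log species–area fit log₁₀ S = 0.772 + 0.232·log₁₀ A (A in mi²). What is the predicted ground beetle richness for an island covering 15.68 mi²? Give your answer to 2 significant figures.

S = 5.916 × 15.68^0.232
ln S = ln 5.916 + 0.232 × ln 15.68 = 1.7776 + 0.232 × 2.7524 = 2.4161
S = e^2.4161 ≈ 11.2

11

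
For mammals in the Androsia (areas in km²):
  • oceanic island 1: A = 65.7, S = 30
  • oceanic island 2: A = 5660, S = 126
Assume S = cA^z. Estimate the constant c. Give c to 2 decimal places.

7.79

z = ln(S₂/S₁) / ln(A₂/A₁) = ln(126/30) / ln(5660/65.7) = 1.4351 / 4.4561 = 0.3221
c = S₁ / A₁^z = 30 / 65.7^0.3221 = 30 / 3.849 = 7.794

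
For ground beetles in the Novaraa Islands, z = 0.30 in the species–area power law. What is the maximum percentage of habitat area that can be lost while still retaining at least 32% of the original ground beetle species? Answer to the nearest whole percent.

Need (A_new/A_old)^0.3 = 0.32, so A_new/A_old = 0.32^(1/0.3) = 0.32^3.333
ln(A_new/A_old) = ln 0.32 / 0.3 = -1.1394 / 0.3 = -3.7981
A_new/A_old = e^-3.7981 ≈ 0.02241
Fraction that can be lost = 1 − 0.02241 = 0.9776

98%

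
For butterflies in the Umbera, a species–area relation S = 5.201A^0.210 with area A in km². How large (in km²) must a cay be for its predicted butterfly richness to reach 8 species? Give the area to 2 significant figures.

8 = 5.201 × A^0.21  ⇒  A^0.21 = 8/5.201 = 1.538
ln A = ln(1.538) / 0.21 = 0.4306 / 0.21 = 2.0504
A = e^2.0504 ≈ 7.771 km²

7.8 km²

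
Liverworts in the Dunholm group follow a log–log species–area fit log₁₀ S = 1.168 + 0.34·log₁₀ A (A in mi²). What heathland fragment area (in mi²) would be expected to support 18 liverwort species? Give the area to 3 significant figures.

1.81 mi²

18 = 14.72 × A^0.34  ⇒  A^0.34 = 18/14.72 = 1.223
ln A = ln(1.223) / 0.34 = 0.2010 / 0.34 = 0.5910
A = e^0.5910 ≈ 1.806 mi²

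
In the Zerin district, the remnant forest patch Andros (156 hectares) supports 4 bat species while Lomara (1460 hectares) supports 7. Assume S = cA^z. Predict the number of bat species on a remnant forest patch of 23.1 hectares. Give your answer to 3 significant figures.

2.48

z = ln(7/4) / ln(1460/156) = 0.5596 / 2.2363 = 0.2502
c = 4 / 156^0.2502 = 4 / 3.538 = 1.13
S₃ = 1.13 × 23.1^0.2502 = 1.13 × 2.194 ≈ 2.48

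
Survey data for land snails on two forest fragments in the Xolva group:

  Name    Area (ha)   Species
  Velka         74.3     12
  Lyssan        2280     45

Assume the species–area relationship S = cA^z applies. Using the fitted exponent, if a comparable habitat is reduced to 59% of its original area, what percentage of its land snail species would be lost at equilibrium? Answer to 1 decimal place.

18.4%

z = ln(45/12) / ln(2280/74.3) = 1.3218 / 3.4238 = 0.3860
S_new/S_old = (A_new/A_old)^z = 0.59^0.3860 = exp(0.3860 × -0.5276) = 0.8157
Fraction lost = 1 − 0.8157 = 0.1843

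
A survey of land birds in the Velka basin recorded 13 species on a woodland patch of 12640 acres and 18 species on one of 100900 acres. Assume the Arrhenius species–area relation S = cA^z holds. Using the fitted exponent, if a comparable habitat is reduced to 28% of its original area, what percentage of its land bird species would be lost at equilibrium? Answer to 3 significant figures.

18.1%

z = ln(18/13) / ln(100900/12640) = 0.3254 / 2.0773 = 0.1567
S_new/S_old = (A_new/A_old)^z = 0.28^0.1567 = exp(0.1567 × -1.2730) = 0.8192
Fraction lost = 1 − 0.8192 = 0.1808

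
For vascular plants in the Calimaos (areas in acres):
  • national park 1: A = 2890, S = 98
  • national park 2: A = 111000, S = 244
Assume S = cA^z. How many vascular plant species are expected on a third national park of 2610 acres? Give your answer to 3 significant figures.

95.5

z = ln(244/98) / ln(111000/2890) = 0.9122 / 3.6483 = 0.2500
c = 98 / 2890^0.2500 = 98 / 7.334 = 13.36
S₃ = 13.36 × 2610^0.2500 = 13.36 × 7.15 ≈ 95.53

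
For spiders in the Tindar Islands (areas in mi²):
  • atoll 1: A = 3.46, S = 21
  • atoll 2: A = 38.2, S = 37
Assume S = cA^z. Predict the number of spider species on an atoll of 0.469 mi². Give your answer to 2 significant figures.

z = ln(37/21) / ln(38.2/3.46) = 0.5664 / 2.4016 = 0.2358
c = 21 / 3.46^0.2358 = 21 / 1.34 = 15.67
S₃ = 15.67 × 0.469^0.2358 = 15.67 × 0.8365 ≈ 13.11

13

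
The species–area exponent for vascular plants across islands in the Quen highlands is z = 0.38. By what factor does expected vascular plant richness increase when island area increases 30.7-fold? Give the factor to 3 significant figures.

S₂/S₁ = (A₂/A₁)^z = 30.7^0.38
ln(S₂/S₁) = 0.38 × ln 30.7 = 0.38 × 3.4243 = 1.3012
S₂/S₁ = e^1.3012 ≈ 3.674

3.67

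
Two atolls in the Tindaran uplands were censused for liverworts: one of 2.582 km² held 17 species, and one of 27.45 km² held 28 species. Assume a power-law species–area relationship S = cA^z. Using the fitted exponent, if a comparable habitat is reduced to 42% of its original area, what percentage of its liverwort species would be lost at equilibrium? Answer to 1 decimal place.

16.7%

z = ln(28/17) / ln(27.45/2.582) = 0.4990 / 2.3638 = 0.2111
S_new/S_old = (A_new/A_old)^z = 0.42^0.2111 = exp(0.2111 × -0.8675) = 0.8327
Fraction lost = 1 − 0.8327 = 0.1673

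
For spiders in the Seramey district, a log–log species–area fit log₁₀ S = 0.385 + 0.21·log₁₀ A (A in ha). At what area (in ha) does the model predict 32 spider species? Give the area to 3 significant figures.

216000 ha

32 = 2.427 × A^0.21  ⇒  A^0.21 = 32/2.427 = 13.19
ln A = ln(13.19) / 0.21 = 2.5792 / 0.21 = 12.2821
A = e^12.2821 ≈ 215798 ha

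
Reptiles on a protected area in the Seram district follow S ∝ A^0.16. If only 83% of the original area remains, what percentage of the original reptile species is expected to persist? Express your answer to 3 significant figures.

S_new/S_old = (A_new/A_old)^z = 0.83^0.16
= exp(0.16 × ln 0.83) = exp(0.16 × -0.1863) = exp(-0.0298) ≈ 0.9706

97.1%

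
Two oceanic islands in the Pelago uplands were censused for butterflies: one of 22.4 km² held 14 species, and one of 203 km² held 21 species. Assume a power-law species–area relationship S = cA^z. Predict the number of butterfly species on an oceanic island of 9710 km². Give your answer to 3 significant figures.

42.8

z = ln(21/14) / ln(203/22.4) = 0.4055 / 2.2041 = 0.1840
c = 14 / 22.4^0.1840 = 14 / 1.772 = 7.902
S₃ = 7.902 × 9710^0.1840 = 7.902 × 5.413 ≈ 42.78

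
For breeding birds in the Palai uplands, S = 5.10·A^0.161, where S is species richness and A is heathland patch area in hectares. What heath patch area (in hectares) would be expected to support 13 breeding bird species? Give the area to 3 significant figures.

13 = 5.1 × A^0.161  ⇒  A^0.161 = 13/5.1 = 2.549
ln A = ln(2.549) / 0.161 = 0.9357 / 0.161 = 5.8119
A = e^5.8119 ≈ 334.2 hectares

334 hectares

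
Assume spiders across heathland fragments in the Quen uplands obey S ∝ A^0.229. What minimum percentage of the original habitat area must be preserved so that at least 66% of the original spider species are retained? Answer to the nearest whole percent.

16%

Need (A_new/A_old)^0.229 = 0.66, so A_new/A_old = 0.66^(1/0.229) = 0.66^4.367
ln(A_new/A_old) = ln 0.66 / 0.229 = -0.4155 / 0.229 = -1.8145
A_new/A_old = e^-1.8145 ≈ 0.1629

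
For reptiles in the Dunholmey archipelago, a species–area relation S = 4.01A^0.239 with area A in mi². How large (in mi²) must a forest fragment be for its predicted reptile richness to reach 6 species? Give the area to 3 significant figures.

6 = 4.01 × A^0.239  ⇒  A^0.239 = 6/4.01 = 1.496
ln A = ln(1.496) / 0.239 = 0.4030 / 0.239 = 1.6861
A = e^1.6861 ≈ 5.398 mi²

5.40 mi²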